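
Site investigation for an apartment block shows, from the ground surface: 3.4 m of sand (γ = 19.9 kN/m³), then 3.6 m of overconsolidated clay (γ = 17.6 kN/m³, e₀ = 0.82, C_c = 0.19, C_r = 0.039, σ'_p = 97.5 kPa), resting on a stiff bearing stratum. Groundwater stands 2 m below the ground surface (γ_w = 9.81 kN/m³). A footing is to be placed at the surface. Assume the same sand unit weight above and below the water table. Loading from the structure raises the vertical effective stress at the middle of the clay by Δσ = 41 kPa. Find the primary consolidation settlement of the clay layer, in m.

Mid-depth of clay below the ground surface: z = 3.4 + 3.6/2 = 5.2 m.
Total vertical stress at mid-clay: σ_v = 19.9×3.4 + 17.6×1.8 = 99.34 kPa.
Pore pressure: u = 9.81×(5.2 − 2) = 31.392 kPa.
Initial effective stress: σ'_0 = σ_v − u = 99.34 − 31.392 = 67.948 kPa.
Final effective stress: σ'_f = 67.948 + 41 = 108.95 kPa.
σ'_f = 108.95 > σ'_p = 97.5 kPa, so the stress path crosses the preconsolidation pressure — recompression up to σ'_p, then virgin compression beyond:
S_c = H/(1+e₀)·[C_r·log₁₀(σ'_p/σ'_0) + C_c·log₁₀(σ'_f/σ'_p)]
    = 3.6/1.82 × [0.039×log₁₀(97.5/67.948) + 0.19×log₁₀(108.95/97.5)]
    = 1.978 × [0.0061163 + 0.0091623] = 0.03022 m

S_c ≈ 0.0302 m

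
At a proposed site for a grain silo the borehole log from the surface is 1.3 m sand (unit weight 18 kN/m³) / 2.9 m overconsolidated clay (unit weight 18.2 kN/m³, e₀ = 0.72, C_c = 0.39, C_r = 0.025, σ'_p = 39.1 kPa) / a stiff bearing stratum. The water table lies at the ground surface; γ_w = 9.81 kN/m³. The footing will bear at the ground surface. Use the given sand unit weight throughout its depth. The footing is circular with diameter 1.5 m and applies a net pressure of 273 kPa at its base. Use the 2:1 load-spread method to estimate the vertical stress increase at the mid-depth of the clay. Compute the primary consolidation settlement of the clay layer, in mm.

Mid-depth of clay below the ground surface: z = 1.3 + 2.9/2 = 2.75 m.
Total vertical stress at mid-clay: σ_v = 18×1.3 + 18.2×1.45 = 49.79 kPa.
Pore pressure: u = 9.81×(2.75 − 0) = 26.978 kPa.
Initial effective stress: σ'_0 = σ_v − u = 49.79 − 26.978 = 22.812 kPa.
Stress increase at mid-clay by the 2:1 spreading method:
Δσ ≈ qD²/(D+z)² = 273×1.5²/(1.5+2.75)² = 34.007 kPa
Final effective stress: σ'_f = 22.812 + 34.007 = 56.819 kPa.
σ'_f = 56.819 > σ'_p = 39.1 kPa, so the stress path crosses the preconsolidation pressure — recompression up to σ'_p, then virgin compression beyond:
S_c = H/(1+e₀)·[C_r·log₁₀(σ'_p/σ'_0) + C_c·log₁₀(σ'_f/σ'_p)]
    = 2.9/1.72 × [0.025×log₁₀(39.1/22.812) + 0.39×log₁₀(56.819/39.1)]
    = 1.686 × [0.0058503 + 0.063304] = 0.1166 m

S_c ≈ 117 mm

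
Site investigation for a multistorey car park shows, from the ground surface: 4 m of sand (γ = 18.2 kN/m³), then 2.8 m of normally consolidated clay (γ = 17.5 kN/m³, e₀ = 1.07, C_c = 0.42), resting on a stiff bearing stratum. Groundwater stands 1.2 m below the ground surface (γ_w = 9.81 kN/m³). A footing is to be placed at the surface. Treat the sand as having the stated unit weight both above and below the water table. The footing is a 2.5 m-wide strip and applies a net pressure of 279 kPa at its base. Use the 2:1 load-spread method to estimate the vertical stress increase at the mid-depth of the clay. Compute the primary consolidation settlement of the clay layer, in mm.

Mid-depth of clay below the ground surface: z = 4 + 2.8/2 = 5.4 m.
Total vertical stress at mid-clay: σ_v = 18.2×4 + 17.5×1.4 = 97.3 kPa.
Pore pressure: u = 9.81×(5.4 − 1.2) = 41.202 kPa.
Initial effective stress: σ'_0 = σ_v − u = 97.3 − 41.202 = 56.098 kPa.
Stress increase at mid-clay by the 2:1 spreading method:
Δσ = qB/(B+z) = 279×2.5/(2.5+5.4) = 88.291 kPa
Final effective stress: σ'_f = σ'_0 + Δσ = 56.098 + 88.291 = 144.39 kPa.
Normally consolidated clay, so the full stress increment lies on the virgin compression line:
S_c = C_c·H/(1+e₀)·log₁₀(σ'_f/σ'_0) = 0.42×2.8/(1+1.07)×log₁₀(144.39/56.098)
    = 0.56812 × 0.41059 = 0.2333 m

S_c ≈ 233 mm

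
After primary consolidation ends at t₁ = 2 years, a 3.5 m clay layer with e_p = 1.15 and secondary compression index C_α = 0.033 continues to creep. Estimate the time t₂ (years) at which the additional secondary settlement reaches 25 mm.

S_s = C_α·H/(1+e_p)·log₁₀(t₂/t₁) ⇒ log₁₀(t₂/t₁) = S_s·(1+e_p)/(C_α·H).
log₁₀(t₂/t₁) = 0.025 × (1+1.15) / (0.033×3.5) = 0.4654
t₂ = t₁ × 10^0.4654 = 2 × 2.92 = 5.84 years

t₂ ≈ 5.84 years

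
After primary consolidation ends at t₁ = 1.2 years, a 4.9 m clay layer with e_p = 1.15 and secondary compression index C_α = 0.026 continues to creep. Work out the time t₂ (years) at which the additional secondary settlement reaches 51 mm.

t₂ ≈ 8.71 years

S_s = C_α·H/(1+e_p)·log₁₀(t₂/t₁) ⇒ log₁₀(t₂/t₁) = S_s·(1+e_p)/(C_α·H).
log₁₀(t₂/t₁) = 0.051 × (1+1.15) / (0.026×4.9) = 0.8607
t₂ = t₁ × 10^0.8607 = 1.2 × 7.256 = 8.707 years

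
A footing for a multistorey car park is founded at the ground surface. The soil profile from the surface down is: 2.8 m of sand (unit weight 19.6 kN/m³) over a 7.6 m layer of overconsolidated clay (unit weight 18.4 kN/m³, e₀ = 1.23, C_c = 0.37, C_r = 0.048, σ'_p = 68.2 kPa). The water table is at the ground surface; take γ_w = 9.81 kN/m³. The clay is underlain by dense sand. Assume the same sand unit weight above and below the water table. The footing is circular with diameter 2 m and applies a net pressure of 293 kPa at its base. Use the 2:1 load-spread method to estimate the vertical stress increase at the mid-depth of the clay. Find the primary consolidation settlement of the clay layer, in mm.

Mid-depth of clay below the ground surface: z = 2.8 + 7.6/2 = 6.6 m.
Total vertical stress at mid-clay: σ_v = 19.6×2.8 + 18.4×3.8 = 124.8 kPa.
Pore pressure: u = 9.81×(6.6 − 0) = 64.746 kPa.
Initial effective stress: σ'_0 = σ_v − u = 124.8 − 64.746 = 60.054 kPa.
Stress increase at mid-clay by the 2:1 spreading method:
Δσ ≈ qD²/(D+z)² = 293×2²/(2+6.6)² = 15.846 kPa
Final effective stress: σ'_f = 60.054 + 15.846 = 75.9 kPa.
σ'_f = 75.9 > σ'_p = 68.2 kPa, so the stress path crosses the preconsolidation pressure — recompression up to σ'_p, then virgin compression beyond:
S_c = H/(1+e₀)·[C_r·log₁₀(σ'_p/σ'_0) + C_c·log₁₀(σ'_f/σ'_p)]
    = 7.6/2.23 × [0.048×log₁₀(68.2/60.054) + 0.37×log₁₀(75.9/68.2)]
    = 3.4081 × [0.0026516 + 0.017189] = 0.06762 m

S_c ≈ 67.6 mm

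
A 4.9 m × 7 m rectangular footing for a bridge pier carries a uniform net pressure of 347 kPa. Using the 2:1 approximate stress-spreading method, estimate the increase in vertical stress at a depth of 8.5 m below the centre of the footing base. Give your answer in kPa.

Δσ_z ≈ 57.3 kPa

By the 2:1 method the load spreads at 1 horizontal : 2 vertical, so at depth z the loaded area has grown by z in each plan dimension:
Δσ = qBL/((B+z)(L+z)) = 347×4.9×7/((4.9+8.5)(7+8.5)) = 57.304 kPa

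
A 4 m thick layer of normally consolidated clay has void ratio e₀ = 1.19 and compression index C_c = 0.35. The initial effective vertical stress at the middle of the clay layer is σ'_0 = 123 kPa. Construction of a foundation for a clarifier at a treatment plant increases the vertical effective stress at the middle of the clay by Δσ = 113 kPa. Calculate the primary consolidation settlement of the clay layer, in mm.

S_c ≈ 181 mm

Final effective stress: σ'_f = σ'_0 + Δσ = 123 + 113 = 236 kPa.
Normally consolidated clay, so the full stress increment lies on the virgin compression line:
S_c = C_c·H/(1+e₀)·log₁₀(σ'_f/σ'_0) = 0.35×4/(1+1.19)×log₁₀(236/123)
    = 0.63927 × 0.28301 = 0.1809 m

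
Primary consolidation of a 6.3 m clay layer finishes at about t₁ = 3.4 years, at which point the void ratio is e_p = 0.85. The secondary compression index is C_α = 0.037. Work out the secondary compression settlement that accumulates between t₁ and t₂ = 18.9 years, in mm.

S_s ≈ 93.9 mm

Secondary compression: S_s = C_α·H/(1+e_p)·log₁₀(t₂/t₁)
S_s = 0.037×6.3/(1+0.85)×log₁₀(18.9/3.4)
    = 0.126 × 0.745 = 0.09387 m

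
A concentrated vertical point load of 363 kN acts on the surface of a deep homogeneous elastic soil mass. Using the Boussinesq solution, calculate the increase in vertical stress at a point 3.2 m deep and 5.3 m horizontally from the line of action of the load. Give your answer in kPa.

Δσ_z ≈ 0.624 kPa

Boussinesq vertical stress below a point load on an elastic half-space:
Δσ_z = 3P/(2πz²) · [1 + (r/z)²]^(−5/2)
r/z = 5.3/3.2 = 1.6562; [1+(r/z)²]^(−5/2) = 0.03689.
Δσ_z = 3×363/(2π×3.2²) × 0.03689 = 16.926 × 0.03689 = 0.6244 kPa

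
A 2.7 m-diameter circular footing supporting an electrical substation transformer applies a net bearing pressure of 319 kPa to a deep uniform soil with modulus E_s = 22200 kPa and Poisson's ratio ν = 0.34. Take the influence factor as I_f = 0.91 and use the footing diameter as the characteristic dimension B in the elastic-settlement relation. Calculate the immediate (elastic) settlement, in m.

Immediate (elastic) settlement: S_e = q·B·(1−ν²)/E_s · I_f.
S_e = 319 × 2.7 × (1 − 0.34²) / 22200 × 0.91
    = 319 × 2.7 × 0.8844 / 22200 × 0.91
    = 0.03122 m

S_e ≈ 0.0312 m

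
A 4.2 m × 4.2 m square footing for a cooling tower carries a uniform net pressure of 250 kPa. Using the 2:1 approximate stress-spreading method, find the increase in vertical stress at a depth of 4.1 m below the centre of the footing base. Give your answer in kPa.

Δσ_z ≈ 64 kPa

By the 2:1 method the load spreads at 1 horizontal : 2 vertical, so at depth z the loaded area has grown by z in each plan dimension:
Δσ = qBL/((B+z)(L+z)) = 250×4.2×4.2/((4.2+4.1)(4.2+4.1)) = 64.015 kPa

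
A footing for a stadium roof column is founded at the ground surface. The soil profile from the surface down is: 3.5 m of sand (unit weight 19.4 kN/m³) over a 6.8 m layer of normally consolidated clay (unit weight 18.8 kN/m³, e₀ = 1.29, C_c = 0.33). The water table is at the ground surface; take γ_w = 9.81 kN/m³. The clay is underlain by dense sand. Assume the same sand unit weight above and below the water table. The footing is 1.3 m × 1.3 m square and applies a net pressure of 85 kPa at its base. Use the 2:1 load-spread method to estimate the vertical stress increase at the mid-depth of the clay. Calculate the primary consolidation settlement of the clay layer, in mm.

Mid-depth of clay below the ground surface: z = 3.5 + 6.8/2 = 6.9 m.
Total vertical stress at mid-clay: σ_v = 19.4×3.5 + 18.8×3.4 = 131.82 kPa.
Pore pressure: u = 9.81×(6.9 − 0) = 67.689 kPa.
Initial effective stress: σ'_0 = σ_v − u = 131.82 − 67.689 = 64.131 kPa.
Stress increase at mid-clay by the 2:1 spreading method:
Δσ = qBL/((B+z)(L+z)) = 85×1.3×1.3/((1.3+6.9)(1.3+6.9)) = 2.1364 kPa
Final effective stress: σ'_f = σ'_0 + Δσ = 64.131 + 2.1364 = 66.267 kPa.
Normally consolidated clay, so the full stress increment lies on the virgin compression line:
S_c = C_c·H/(1+e₀)·log₁₀(σ'_f/σ'_0) = 0.33×6.8/(1+1.29)×log₁₀(66.267/64.131)
    = 0.97991 × 0.014229 = 0.01394 m

S_c ≈ 13.9 mm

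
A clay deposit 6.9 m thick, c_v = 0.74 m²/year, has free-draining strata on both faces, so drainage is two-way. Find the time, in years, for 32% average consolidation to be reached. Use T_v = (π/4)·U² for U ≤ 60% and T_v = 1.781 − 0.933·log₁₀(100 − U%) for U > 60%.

Drainage path length: H_d = H/2 = 3.45 m (double drainage).
U ≤ 60%: T_v = (π/4)·U² = (π/4)×0.32² = 0.080425.
t = T_v·H_d²/c_v = 0.080425×3.45²/0.74 = 1.294 years.

t ≈ 1.29 years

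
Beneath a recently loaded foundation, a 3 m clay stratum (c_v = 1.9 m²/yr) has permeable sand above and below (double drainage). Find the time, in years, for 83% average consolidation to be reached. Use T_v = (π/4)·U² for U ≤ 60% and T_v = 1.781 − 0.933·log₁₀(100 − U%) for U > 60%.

Drainage path length: H_d = H/2 = 1.5 m (double drainage).
U > 60%: T_v = 1.781 − 0.933·log₁₀(100 − 83) = 0.63299.
t = T_v·H_d²/c_v = 0.63299×1.5²/1.9 = 0.7496 years.

t ≈ 0.75 years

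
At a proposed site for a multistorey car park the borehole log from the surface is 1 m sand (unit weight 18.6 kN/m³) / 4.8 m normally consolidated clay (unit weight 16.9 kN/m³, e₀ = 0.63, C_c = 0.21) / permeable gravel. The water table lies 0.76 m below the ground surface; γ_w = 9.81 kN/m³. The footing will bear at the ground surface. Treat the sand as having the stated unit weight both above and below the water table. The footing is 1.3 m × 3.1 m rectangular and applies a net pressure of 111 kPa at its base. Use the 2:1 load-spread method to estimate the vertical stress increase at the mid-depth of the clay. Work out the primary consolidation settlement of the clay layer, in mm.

S_c ≈ 98 mm

Mid-depth of clay below the ground surface: z = 1 + 4.8/2 = 3.4 m.
Total vertical stress at mid-clay: σ_v = 18.6×1 + 16.9×2.4 = 59.16 kPa.
Pore pressure: u = 9.81×(3.4 − 0.76) = 25.898 kPa.
Initial effective stress: σ'_0 = σ_v − u = 59.16 − 25.898 = 33.262 kPa.
Stress increase at mid-clay by the 2:1 spreading method:
Δσ = qBL/((B+z)(L+z)) = 111×1.3×3.1/((1.3+3.4)(3.1+3.4)) = 14.643 kPa
Final effective stress: σ'_f = σ'_0 + Δσ = 33.262 + 14.643 = 47.905 kPa.
Normally consolidated clay, so the full stress increment lies on the virgin compression line:
S_c = C_c·H/(1+e₀)·log₁₀(σ'_f/σ'_0) = 0.21×4.8/(1+0.63)×log₁₀(47.905/33.262)
    = 0.6184 × 0.15843 = 0.09797 m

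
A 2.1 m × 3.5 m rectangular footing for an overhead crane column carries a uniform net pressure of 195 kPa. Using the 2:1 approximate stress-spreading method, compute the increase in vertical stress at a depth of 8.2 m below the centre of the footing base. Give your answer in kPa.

By the 2:1 method the load spreads at 1 horizontal : 2 vertical, so at depth z the loaded area has grown by z in each plan dimension:
Δσ = qBL/((B+z)(L+z)) = 195×2.1×3.5/((2.1+8.2)(3.5+8.2)) = 11.893 kPa

Δσ_z ≈ 11.9 kPa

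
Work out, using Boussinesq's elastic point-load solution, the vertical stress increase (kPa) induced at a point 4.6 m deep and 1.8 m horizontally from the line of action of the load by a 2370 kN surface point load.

Δσ_z ≈ 37.5 kPa

Boussinesq vertical stress below a point load on an elastic half-space:
Δσ_z = 3P/(2πz²) · [1 + (r/z)²]^(−5/2)
r/z = 1.8/4.6 = 0.3913; [1+(r/z)²]^(−5/2) = 0.70035.
Δσ_z = 3×2370/(2π×4.6²) × 0.70035 = 53.478 × 0.70035 = 37.45 kPa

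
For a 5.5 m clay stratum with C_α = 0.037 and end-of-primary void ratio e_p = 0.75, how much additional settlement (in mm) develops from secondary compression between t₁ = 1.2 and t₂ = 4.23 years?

S_s ≈ 63.6 mm

Secondary compression: S_s = C_α·H/(1+e_p)·log₁₀(t₂/t₁)
S_s = 0.037×5.5/(1+0.75)×log₁₀(4.23/1.2)
    = 0.1163 × 0.5472 = 0.06363 m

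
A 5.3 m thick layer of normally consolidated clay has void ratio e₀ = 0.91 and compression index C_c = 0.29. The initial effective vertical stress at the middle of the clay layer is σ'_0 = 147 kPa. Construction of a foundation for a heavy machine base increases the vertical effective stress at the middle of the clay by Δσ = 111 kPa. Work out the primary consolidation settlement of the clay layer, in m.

Final effective stress: σ'_f = σ'_0 + Δσ = 147 + 111 = 258 kPa.
Normally consolidated clay, so the full stress increment lies on the virgin compression line:
S_c = C_c·H/(1+e₀)·log₁₀(σ'_f/σ'_0) = 0.29×5.3/(1+0.91)×log₁₀(258/147)
    = 0.80471 × 0.2443 = 0.1966 m

S_c ≈ 0.197 m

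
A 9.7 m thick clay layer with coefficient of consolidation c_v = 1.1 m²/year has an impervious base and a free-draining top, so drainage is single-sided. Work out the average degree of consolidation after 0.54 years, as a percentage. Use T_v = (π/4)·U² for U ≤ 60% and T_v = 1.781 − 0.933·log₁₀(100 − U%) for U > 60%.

U ≈ 8.97 %

Drainage path length: H_d = H = 9.7 m (single drainage).
T_v = c_v·t/H_d² = 1.1×0.54/9.7² = 0.0063131.
T_v = 0.0063131 corresponds to the U ≤ 60% branch:
U = √(4T_v/π) = 0.08966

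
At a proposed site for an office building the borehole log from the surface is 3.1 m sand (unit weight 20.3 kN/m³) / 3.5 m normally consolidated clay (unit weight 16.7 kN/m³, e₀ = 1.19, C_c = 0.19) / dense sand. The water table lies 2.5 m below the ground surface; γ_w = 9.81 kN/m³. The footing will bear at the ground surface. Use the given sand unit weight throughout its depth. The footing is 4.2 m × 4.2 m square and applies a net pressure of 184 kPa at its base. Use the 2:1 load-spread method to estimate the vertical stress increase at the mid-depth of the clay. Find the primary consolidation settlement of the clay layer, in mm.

Mid-depth of clay below the ground surface: z = 3.1 + 3.5/2 = 4.85 m.
Total vertical stress at mid-clay: σ_v = 20.3×3.1 + 16.7×1.75 = 92.155 kPa.
Pore pressure: u = 9.81×(4.85 − 2.5) = 23.054 kPa.
Initial effective stress: σ'_0 = σ_v − u = 92.155 − 23.054 = 69.101 kPa.
Stress increase at mid-clay by the 2:1 spreading method:
Δσ = qBL/((B+z)(L+z)) = 184×4.2×4.2/((4.2+4.85)(4.2+4.85)) = 39.63 kPa
Final effective stress: σ'_f = σ'_0 + Δσ = 69.101 + 39.63 = 108.73 kPa.
Normally consolidated clay, so the full stress increment lies on the virgin compression line:
S_c = C_c·H/(1+e₀)·log₁₀(σ'_f/σ'_0) = 0.19×3.5/(1+1.19)×log₁₀(108.73/69.101)
    = 0.30365 × 0.19687 = 0.05978 m

S_c ≈ 59.8 mm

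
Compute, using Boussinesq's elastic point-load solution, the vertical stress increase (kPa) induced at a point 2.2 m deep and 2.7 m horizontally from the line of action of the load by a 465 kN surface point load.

Δσ_z ≈ 4.61 kPa

Boussinesq vertical stress below a point load on an elastic half-space:
Δσ_z = 3P/(2πz²) · [1 + (r/z)²]^(−5/2)
r/z = 2.7/2.2 = 1.2273; [1+(r/z)²]^(−5/2) = 0.10057.
Δσ_z = 3×465/(2π×2.2²) × 0.10057 = 45.872 × 0.10057 = 4.613 kPa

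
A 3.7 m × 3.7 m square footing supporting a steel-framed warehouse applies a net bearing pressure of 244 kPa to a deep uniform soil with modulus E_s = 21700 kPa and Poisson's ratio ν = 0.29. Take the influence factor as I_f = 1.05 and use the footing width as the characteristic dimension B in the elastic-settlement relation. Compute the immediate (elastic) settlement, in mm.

S_e ≈ 40 mm

Immediate (elastic) settlement: S_e = q·B·(1−ν²)/E_s · I_f.
S_e = 244 × 3.7 × (1 − 0.29²) / 21700 × 1.05
    = 244 × 3.7 × 0.9159 / 21700 × 1.05
    = 0.04001 m = 40.01 mm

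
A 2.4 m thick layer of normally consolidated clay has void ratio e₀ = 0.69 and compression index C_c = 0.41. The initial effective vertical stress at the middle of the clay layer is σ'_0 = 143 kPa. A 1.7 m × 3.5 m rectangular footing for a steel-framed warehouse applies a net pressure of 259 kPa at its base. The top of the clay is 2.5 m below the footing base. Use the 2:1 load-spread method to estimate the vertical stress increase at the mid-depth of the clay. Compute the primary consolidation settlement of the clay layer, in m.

S_c ≈ 0.0619 m

Mid-depth of clay below the footing base: z = 2.5 + 2.4/2 = 3.7 m.
Stress increase at mid-clay by the 2:1 spreading method:
Δσ = qBL/((B+z)(L+z)) = 259×1.7×3.5/((1.7+3.7)(3.5+3.7)) = 39.636 kPa
Final effective stress: σ'_f = σ'_0 + Δσ = 143 + 39.636 = 182.64 kPa.
Normally consolidated clay, so the full stress increment lies on the virgin compression line:
S_c = C_c·H/(1+e₀)·log₁₀(σ'_f/σ'_0) = 0.41×2.4/(1+0.69)×log₁₀(182.64/143)
    = 0.58225 × 0.10626 = 0.06187 m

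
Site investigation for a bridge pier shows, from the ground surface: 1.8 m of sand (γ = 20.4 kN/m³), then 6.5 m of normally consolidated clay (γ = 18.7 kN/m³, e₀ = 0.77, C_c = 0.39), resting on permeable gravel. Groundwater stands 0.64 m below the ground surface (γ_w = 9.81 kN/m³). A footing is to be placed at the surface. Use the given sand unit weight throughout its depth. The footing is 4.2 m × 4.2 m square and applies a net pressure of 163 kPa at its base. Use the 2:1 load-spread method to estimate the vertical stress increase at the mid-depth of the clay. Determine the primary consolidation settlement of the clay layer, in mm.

S_c ≈ 300 mm

Mid-depth of clay below the ground surface: z = 1.8 + 6.5/2 = 5.05 m.
Total vertical stress at mid-clay: σ_v = 20.4×1.8 + 18.7×3.25 = 97.495 kPa.
Pore pressure: u = 9.81×(5.05 − 0.64) = 43.262 kPa.
Initial effective stress: σ'_0 = σ_v − u = 97.495 − 43.262 = 54.233 kPa.
Stress increase at mid-clay by the 2:1 spreading method:
Δσ = qBL/((B+z)(L+z)) = 163×4.2×4.2/((4.2+5.05)(4.2+5.05)) = 33.605 kPa
Final effective stress: σ'_f = σ'_0 + Δσ = 54.233 + 33.605 = 87.838 kPa.
Normally consolidated clay, so the full stress increment lies on the virgin compression line:
S_c = C_c·H/(1+e₀)·log₁₀(σ'_f/σ'_0) = 0.39×6.5/(1+0.77)×log₁₀(87.838/54.233)
    = 1.4322 × 0.20942 = 0.2999 m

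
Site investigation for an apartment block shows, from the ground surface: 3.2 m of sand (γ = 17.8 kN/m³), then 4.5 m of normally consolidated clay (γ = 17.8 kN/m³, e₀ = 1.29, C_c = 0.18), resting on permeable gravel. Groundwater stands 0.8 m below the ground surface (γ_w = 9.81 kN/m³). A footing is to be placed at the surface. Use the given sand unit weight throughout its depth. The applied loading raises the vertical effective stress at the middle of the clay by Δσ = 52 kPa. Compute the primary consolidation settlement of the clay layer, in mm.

Mid-depth of clay below the ground surface: z = 3.2 + 4.5/2 = 5.45 m.
Total vertical stress at mid-clay: σ_v = 17.8×3.2 + 17.8×2.25 = 97.01 kPa.
Pore pressure: u = 9.81×(5.45 − 0.8) = 45.617 kPa.
Initial effective stress: σ'_0 = σ_v − u = 97.01 − 45.617 = 51.393 kPa.
Final effective stress: σ'_f = σ'_0 + Δσ = 51.393 + 52 = 103.39 kPa.
Normally consolidated clay, so the full stress increment lies on the virgin compression line:
S_c = C_c·H/(1+e₀)·log₁₀(σ'_f/σ'_0) = 0.18×4.5/(1+1.29)×log₁₀(103.39/51.393)
    = 0.35371 × 0.30357 = 0.1074 m

S_c ≈ 107 mm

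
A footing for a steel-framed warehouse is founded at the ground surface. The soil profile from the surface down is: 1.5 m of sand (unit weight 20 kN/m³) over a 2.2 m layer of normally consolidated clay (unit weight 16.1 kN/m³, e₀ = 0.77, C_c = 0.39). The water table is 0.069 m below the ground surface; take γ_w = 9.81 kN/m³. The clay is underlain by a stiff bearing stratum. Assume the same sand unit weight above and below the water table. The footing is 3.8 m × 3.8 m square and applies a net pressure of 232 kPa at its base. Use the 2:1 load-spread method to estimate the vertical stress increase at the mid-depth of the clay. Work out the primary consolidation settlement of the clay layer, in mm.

Mid-depth of clay below the ground surface: z = 1.5 + 2.2/2 = 2.6 m.
Total vertical stress at mid-clay: σ_v = 20×1.5 + 16.1×1.1 = 47.71 kPa.
Pore pressure: u = 9.81×(2.6 − 0.069) = 24.829 kPa.
Initial effective stress: σ'_0 = σ_v − u = 47.71 − 24.829 = 22.881 kPa.
Stress increase at mid-clay by the 2:1 spreading method:
Δσ = qBL/((B+z)(L+z)) = 232×3.8×3.8/((3.8+2.6)(3.8+2.6)) = 81.789 kPa
Final effective stress: σ'_f = σ'_0 + Δσ = 22.881 + 81.789 = 104.67 kPa.
Normally consolidated clay, so the full stress increment lies on the virgin compression line:
S_c = C_c·H/(1+e₀)·log₁₀(σ'_f/σ'_0) = 0.39×2.2/(1+0.77)×log₁₀(104.67/22.881)
    = 0.48475 × 0.66035 = 0.3201 m

S_c ≈ 320 mm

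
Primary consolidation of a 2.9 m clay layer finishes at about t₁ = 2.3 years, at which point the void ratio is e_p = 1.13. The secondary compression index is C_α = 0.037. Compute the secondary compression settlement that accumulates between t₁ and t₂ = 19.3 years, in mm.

Secondary compression: S_s = C_α·H/(1+e_p)·log₁₀(t₂/t₁)
S_s = 0.037×2.9/(1+1.13)×log₁₀(19.3/2.3)
    = 0.05038 × 0.9238 = 0.04654 m

S_s ≈ 46.5 mm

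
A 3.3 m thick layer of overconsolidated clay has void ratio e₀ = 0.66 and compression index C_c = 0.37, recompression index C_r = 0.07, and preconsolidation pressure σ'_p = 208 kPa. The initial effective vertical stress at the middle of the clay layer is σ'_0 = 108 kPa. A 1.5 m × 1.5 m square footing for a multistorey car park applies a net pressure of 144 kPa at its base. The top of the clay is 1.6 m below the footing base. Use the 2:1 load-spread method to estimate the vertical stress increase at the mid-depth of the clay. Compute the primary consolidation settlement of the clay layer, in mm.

S_c ≈ 7.54 mm

Mid-depth of clay below the footing base: z = 1.6 + 3.3/2 = 3.25 m.
Stress increase at mid-clay by the 2:1 spreading method:
Δσ = qBL/((B+z)(L+z)) = 144×1.5×1.5/((1.5+3.25)(1.5+3.25)) = 14.36 kPa
Final effective stress: σ'_f = 108 + 14.36 = 122.36 kPa.
σ'_f = 122.36 ≤ σ'_p = 208 kPa, so the clay remains overconsolidated and only the recompression index applies:
S_c = C_r·H/(1+e₀)·log₁₀(σ'_f/σ'_0) = 0.07×3.3/1.66×log₁₀(122.36/108)
    = 0.13916 × 0.054216 = 0.007545 m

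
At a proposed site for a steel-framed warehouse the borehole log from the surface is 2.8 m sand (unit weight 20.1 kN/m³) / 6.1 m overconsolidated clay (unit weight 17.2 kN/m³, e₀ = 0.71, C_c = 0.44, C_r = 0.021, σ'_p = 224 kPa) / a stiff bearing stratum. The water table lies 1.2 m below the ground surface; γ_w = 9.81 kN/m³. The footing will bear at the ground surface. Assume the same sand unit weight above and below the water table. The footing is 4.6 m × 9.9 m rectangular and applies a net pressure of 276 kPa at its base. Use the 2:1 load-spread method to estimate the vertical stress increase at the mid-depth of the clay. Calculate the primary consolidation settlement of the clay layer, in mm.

S_c ≈ 25.8 mm

Mid-depth of clay below the ground surface: z = 2.8 + 6.1/2 = 5.85 m.
Total vertical stress at mid-clay: σ_v = 20.1×2.8 + 17.2×3.05 = 108.74 kPa.
Pore pressure: u = 9.81×(5.85 − 1.2) = 45.617 kPa.
Initial effective stress: σ'_0 = σ_v − u = 108.74 − 45.617 = 63.123 kPa.
Stress increase at mid-clay by the 2:1 spreading method:
Δσ = qBL/((B+z)(L+z)) = 276×4.6×9.9/((4.6+5.85)(9.9+5.85)) = 76.367 kPa
Final effective stress: σ'_f = 63.123 + 76.367 = 139.49 kPa.
σ'_f = 139.49 ≤ σ'_p = 224 kPa, so the clay remains overconsolidated and only the recompression index applies:
S_c = C_r·H/(1+e₀)·log₁₀(σ'_f/σ'_0) = 0.021×6.1/1.71×log₁₀(139.49/63.123)
    = 0.074913 × 0.34436 = 0.0258 m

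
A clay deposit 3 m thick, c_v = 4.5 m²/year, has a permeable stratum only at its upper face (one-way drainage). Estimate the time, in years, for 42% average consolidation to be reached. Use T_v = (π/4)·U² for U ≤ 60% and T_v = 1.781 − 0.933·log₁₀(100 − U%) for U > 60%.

Drainage path length: H_d = H = 3 m (single drainage).
U ≤ 60%: T_v = (π/4)·U² = (π/4)×0.42² = 0.13854.
t = T_v·H_d²/c_v = 0.13854×3²/4.5 = 0.2771 years.

t ≈ 0.277 years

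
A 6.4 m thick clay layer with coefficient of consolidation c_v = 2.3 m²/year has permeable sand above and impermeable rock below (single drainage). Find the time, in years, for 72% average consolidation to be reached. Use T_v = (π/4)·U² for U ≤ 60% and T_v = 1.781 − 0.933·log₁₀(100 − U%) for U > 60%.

t ≈ 7.67 years

Drainage path length: H_d = H = 6.4 m (single drainage).
U > 60%: T_v = 1.781 − 0.933·log₁₀(100 − 72) = 0.4308.
t = T_v·H_d²/c_v = 0.4308×6.4²/2.3 = 7.672 years.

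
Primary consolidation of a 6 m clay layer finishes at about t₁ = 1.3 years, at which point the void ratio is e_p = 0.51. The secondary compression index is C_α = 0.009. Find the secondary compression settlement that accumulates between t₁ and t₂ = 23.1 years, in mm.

S_s ≈ 44.7 mm

Secondary compression: S_s = C_α·H/(1+e_p)·log₁₀(t₂/t₁)
S_s = 0.009×6/(1+0.51)×log₁₀(23.1/1.3)
    = 0.03576 × 1.25 = 0.04469 m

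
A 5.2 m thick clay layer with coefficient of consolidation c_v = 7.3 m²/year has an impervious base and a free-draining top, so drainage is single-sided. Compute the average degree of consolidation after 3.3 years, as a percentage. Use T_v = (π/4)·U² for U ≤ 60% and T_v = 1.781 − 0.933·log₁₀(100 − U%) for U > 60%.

U ≈ 91 %

Drainage path length: H_d = H = 5.2 m (single drainage).
T_v = c_v·t/H_d² = 7.3×3.3/5.2² = 0.8909.
T_v = 0.8909 corresponds to the U > 60% branch:
U = 1 − 10^((1.781 − T_v)/0.933)/100 = 0.91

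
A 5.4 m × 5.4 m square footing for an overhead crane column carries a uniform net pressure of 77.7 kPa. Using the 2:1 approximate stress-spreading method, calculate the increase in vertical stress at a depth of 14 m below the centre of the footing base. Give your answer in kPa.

Δσ_z ≈ 6.02 kPa

By the 2:1 method the load spreads at 1 horizontal : 2 vertical, so at depth z the loaded area has grown by z in each plan dimension:
Δσ = qBL/((B+z)(L+z)) = 77.7×5.4×5.4/((5.4+14)(5.4+14)) = 6.0201 kPa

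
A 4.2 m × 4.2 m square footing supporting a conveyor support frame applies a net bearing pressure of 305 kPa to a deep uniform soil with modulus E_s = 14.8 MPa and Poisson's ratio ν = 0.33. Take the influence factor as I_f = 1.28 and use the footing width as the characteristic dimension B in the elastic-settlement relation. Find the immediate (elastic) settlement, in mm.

Immediate (elastic) settlement: S_e = q·B·(1−ν²)/E_s · I_f.
E_s = 14.8 MPa = 14800 kPa.
S_e = 305 × 4.2 × (1 − 0.33²) / 14800 × 1.28
    = 305 × 4.2 × 0.8911 / 14800 × 1.28
    = 0.09872 m = 98.72 mm

S_e ≈ 98.7 mm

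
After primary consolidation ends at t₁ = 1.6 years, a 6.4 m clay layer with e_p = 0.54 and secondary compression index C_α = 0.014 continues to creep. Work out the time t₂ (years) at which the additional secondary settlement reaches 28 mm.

S_s = C_α·H/(1+e_p)·log₁₀(t₂/t₁) ⇒ log₁₀(t₂/t₁) = S_s·(1+e_p)/(C_α·H).
log₁₀(t₂/t₁) = 0.028 × (1+0.54) / (0.014×6.4) = 0.4812
t₂ = t₁ × 10^0.4812 = 1.6 × 3.029 = 4.846 years

t₂ ≈ 4.85 years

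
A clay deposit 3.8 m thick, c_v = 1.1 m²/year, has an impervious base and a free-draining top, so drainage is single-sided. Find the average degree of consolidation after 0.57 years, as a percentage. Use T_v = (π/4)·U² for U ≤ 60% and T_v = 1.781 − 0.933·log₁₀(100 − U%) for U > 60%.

U ≈ 23.5 %

Drainage path length: H_d = H = 3.8 m (single drainage).
T_v = c_v·t/H_d² = 1.1×0.57/3.8² = 0.043421.
T_v = 0.043421 corresponds to the U ≤ 60% branch:
U = √(4T_v/π) = 0.2351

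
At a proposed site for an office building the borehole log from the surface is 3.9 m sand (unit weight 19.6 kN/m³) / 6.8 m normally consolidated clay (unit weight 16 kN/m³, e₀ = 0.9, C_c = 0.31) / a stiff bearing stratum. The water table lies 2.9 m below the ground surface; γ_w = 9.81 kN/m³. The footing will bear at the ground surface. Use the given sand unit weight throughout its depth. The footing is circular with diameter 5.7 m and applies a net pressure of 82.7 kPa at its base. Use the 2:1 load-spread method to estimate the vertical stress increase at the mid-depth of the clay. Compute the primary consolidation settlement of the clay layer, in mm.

Mid-depth of clay below the ground surface: z = 3.9 + 6.8/2 = 7.3 m.
Total vertical stress at mid-clay: σ_v = 19.6×3.9 + 16×3.4 = 130.84 kPa.
Pore pressure: u = 9.81×(7.3 − 2.9) = 43.164 kPa.
Initial effective stress: σ'_0 = σ_v − u = 130.84 − 43.164 = 87.676 kPa.
Stress increase at mid-clay by the 2:1 spreading method:
Δσ ≈ qD²/(D+z)² = 82.7×5.7²/(5.7+7.3)² = 15.899 kPa
Final effective stress: σ'_f = σ'_0 + Δσ = 87.676 + 15.899 = 103.58 kPa.
Normally consolidated clay, so the full stress increment lies on the virgin compression line:
S_c = C_c·H/(1+e₀)·log₁₀(σ'_f/σ'_0) = 0.31×6.8/(1+0.9)×log₁₀(103.58/87.676)
    = 1.1095 × 0.072395 = 0.08032 m

S_c ≈ 80.3 mm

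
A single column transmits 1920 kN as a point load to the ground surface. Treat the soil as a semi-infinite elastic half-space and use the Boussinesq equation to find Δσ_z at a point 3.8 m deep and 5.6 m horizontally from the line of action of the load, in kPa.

Δσ_z ≈ 3.54 kPa

Boussinesq vertical stress below a point load on an elastic half-space:
Δσ_z = 3P/(2πz²) · [1 + (r/z)²]^(−5/2)
r/z = 5.6/3.8 = 1.4737; [1+(r/z)²]^(−5/2) = 0.055815.
Δσ_z = 3×1920/(2π×3.8²) × 0.055815 = 63.486 × 0.055815 = 3.543 kPa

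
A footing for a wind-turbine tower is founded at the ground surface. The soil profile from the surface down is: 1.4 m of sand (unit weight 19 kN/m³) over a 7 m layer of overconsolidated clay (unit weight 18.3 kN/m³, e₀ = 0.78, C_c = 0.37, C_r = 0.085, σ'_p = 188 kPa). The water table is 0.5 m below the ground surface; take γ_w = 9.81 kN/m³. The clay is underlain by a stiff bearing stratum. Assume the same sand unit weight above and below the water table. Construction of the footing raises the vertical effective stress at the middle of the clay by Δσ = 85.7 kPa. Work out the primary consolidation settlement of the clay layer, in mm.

S_c ≈ 150 mm

Mid-depth of clay below the ground surface: z = 1.4 + 7/2 = 4.9 m.
Total vertical stress at mid-clay: σ_v = 19×1.4 + 18.3×3.5 = 90.65 kPa.
Pore pressure: u = 9.81×(4.9 − 0.5) = 43.164 kPa.
Initial effective stress: σ'_0 = σ_v − u = 90.65 − 43.164 = 47.486 kPa.
Final effective stress: σ'_f = 47.486 + 85.7 = 133.19 kPa.
σ'_f = 133.19 ≤ σ'_p = 188 kPa, so the clay remains overconsolidated and only the recompression index applies:
S_c = C_r·H/(1+e₀)·log₁₀(σ'_f/σ'_0) = 0.085×7/1.78×log₁₀(133.19/47.486)
    = 0.33427 × 0.44791 = 0.1497 m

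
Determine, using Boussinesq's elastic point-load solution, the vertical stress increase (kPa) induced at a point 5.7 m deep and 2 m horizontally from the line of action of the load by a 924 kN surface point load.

Boussinesq vertical stress below a point load on an elastic half-space:
Δσ_z = 3P/(2πz²) · [1 + (r/z)²]^(−5/2)
r/z = 2/5.7 = 0.35088; [1+(r/z)²]^(−5/2) = 0.74807.
Δσ_z = 3×924/(2π×5.7²) × 0.74807 = 13.579 × 0.74807 = 10.16 kPa

Δσ_z ≈ 10.2 kPa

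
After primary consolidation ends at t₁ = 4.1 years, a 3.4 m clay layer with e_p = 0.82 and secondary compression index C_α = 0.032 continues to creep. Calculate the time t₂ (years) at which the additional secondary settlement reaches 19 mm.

S_s = C_α·H/(1+e_p)·log₁₀(t₂/t₁) ⇒ log₁₀(t₂/t₁) = S_s·(1+e_p)/(C_α·H).
log₁₀(t₂/t₁) = 0.019 × (1+0.82) / (0.032×3.4) = 0.3178
t₂ = t₁ × 10^0.3178 = 4.1 × 2.079 = 8.523 years

t₂ ≈ 8.52 years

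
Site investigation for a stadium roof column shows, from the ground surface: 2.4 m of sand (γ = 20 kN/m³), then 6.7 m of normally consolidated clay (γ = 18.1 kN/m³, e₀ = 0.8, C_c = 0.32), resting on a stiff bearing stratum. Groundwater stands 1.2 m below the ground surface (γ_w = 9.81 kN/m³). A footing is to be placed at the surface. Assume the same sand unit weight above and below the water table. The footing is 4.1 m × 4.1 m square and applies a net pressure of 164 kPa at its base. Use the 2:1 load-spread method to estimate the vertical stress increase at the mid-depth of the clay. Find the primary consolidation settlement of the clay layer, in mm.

S_c ≈ 190 mm

Mid-depth of clay below the ground surface: z = 2.4 + 6.7/2 = 5.75 m.
Total vertical stress at mid-clay: σ_v = 20×2.4 + 18.1×3.35 = 108.64 kPa.
Pore pressure: u = 9.81×(5.75 − 1.2) = 44.636 kPa.
Initial effective stress: σ'_0 = σ_v − u = 108.64 − 44.636 = 64.004 kPa.
Stress increase at mid-clay by the 2:1 spreading method:
Δσ = qBL/((B+z)(L+z)) = 164×4.1×4.1/((4.1+5.75)(4.1+5.75)) = 28.414 kPa
Final effective stress: σ'_f = σ'_0 + Δσ = 64.004 + 28.414 = 92.418 kPa.
Normally consolidated clay, so the full stress increment lies on the virgin compression line:
S_c = C_c·H/(1+e₀)·log₁₀(σ'_f/σ'_0) = 0.32×6.7/(1+0.8)×log₁₀(92.418/64.004)
    = 1.1911 × 0.15955 = 0.19 m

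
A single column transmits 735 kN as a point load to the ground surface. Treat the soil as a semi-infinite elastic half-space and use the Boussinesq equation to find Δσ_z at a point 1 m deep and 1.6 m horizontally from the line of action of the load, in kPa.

Boussinesq vertical stress below a point load on an elastic half-space:
Δσ_z = 3P/(2πz²) · [1 + (r/z)²]^(−5/2)
r/z = 1.6/1 = 1.6; [1+(r/z)²]^(−5/2) = 0.041819.
Δσ_z = 3×735/(2π×1²) × 0.041819 = 350.94 × 0.041819 = 14.68 kPa

Δσ_z ≈ 14.7 kPa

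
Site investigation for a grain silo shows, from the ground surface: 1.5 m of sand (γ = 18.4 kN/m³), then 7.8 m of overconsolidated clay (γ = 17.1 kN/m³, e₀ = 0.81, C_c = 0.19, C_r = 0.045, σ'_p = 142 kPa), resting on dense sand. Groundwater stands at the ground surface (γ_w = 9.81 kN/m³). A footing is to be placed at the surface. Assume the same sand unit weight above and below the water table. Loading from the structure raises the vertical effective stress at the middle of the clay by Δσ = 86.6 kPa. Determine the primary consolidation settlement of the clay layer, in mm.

Mid-depth of clay below the ground surface: z = 1.5 + 7.8/2 = 5.4 m.
Total vertical stress at mid-clay: σ_v = 18.4×1.5 + 17.1×3.9 = 94.29 kPa.
Pore pressure: u = 9.81×(5.4 − 0) = 52.974 kPa.
Initial effective stress: σ'_0 = σ_v − u = 94.29 − 52.974 = 41.316 kPa.
Final effective stress: σ'_f = 41.316 + 86.6 = 127.92 kPa.
σ'_f = 127.92 ≤ σ'_p = 142 kPa, so the clay remains overconsolidated and only the recompression index applies:
S_c = C_r·H/(1+e₀)·log₁₀(σ'_f/σ'_0) = 0.045×7.8/1.81×log₁₀(127.92/41.316)
    = 0.19392 × 0.49082 = 0.09518 m

S_c ≈ 95.2 mm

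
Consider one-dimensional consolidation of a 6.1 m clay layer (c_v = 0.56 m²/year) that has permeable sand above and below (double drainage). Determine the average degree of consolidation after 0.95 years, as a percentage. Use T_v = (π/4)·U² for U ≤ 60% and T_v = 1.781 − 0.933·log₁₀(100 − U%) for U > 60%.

Drainage path length: H_d = H/2 = 3.05 m (double drainage).
T_v = c_v·t/H_d² = 0.56×0.95/3.05² = 0.057189.
T_v = 0.057189 corresponds to the U ≤ 60% branch:
U = √(4T_v/π) = 0.2698

U ≈ 27 %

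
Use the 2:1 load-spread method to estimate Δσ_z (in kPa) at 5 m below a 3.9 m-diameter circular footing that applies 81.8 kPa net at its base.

By the 2:1 method the load spreads at 1 horizontal : 2 vertical, so at depth z the loaded area has grown by z in each plan dimension:
Δσ ≈ qD²/(D+z)² = 81.8×3.9²/(3.9+5)² = 15.707 kPa

Δσ_z ≈ 15.7 kPa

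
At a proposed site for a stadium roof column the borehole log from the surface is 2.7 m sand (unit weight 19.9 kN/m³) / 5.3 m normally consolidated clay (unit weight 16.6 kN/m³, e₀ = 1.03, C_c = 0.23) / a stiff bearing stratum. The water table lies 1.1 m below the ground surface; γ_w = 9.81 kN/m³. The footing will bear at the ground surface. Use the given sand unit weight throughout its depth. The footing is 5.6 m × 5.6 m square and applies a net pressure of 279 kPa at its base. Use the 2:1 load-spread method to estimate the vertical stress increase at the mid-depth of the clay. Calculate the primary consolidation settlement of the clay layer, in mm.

Mid-depth of clay below the ground surface: z = 2.7 + 5.3/2 = 5.35 m.
Total vertical stress at mid-clay: σ_v = 19.9×2.7 + 16.6×2.65 = 97.72 kPa.
Pore pressure: u = 9.81×(5.35 − 1.1) = 41.693 kPa.
Initial effective stress: σ'_0 = σ_v − u = 97.72 − 41.693 = 56.027 kPa.
Stress increase at mid-clay by the 2:1 spreading method:
Δσ = qBL/((B+z)(L+z)) = 279×5.6×5.6/((5.6+5.35)(5.6+5.35)) = 72.971 kPa
Final effective stress: σ'_f = σ'_0 + Δσ = 56.027 + 72.971 = 129 kPa.
Normally consolidated clay, so the full stress increment lies on the virgin compression line:
S_c = C_c·H/(1+e₀)·log₁₀(σ'_f/σ'_0) = 0.23×5.3/(1+1.03)×log₁₀(129/56.027)
    = 0.60049 × 0.36219 = 0.2175 m

S_c ≈ 217 mm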